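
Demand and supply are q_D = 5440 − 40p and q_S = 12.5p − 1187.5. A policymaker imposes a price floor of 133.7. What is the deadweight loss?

4677.12

In inverse form: demand p = 136 − 0.025q, supply p = 95 + 0.08q.
Competitive equilibrium: 136 − 0.025q = 95 + 0.08q → q* = 390.4762, p* = 126.2381.
At the floor p = 133.7, quantity demanded = (136 − 133.7)/0.025 = 92.
Sellers' marginal cost at q' = 92: 95 + 0.08·92 = 102.36.
Δq = 390.4762 − 92 = 298.4762; wedge = 133.7 − 102.36 = 31.34.
Deadweight loss = ½ × 298.4762 × 31.34 = 4677.12.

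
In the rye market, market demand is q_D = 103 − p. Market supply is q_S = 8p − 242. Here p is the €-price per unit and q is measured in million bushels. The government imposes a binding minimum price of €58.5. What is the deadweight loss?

€228.77 million

In inverse form: demand p = 103 − q, supply p = 30.25 + 0.125q.
Competitive equilibrium: 103 − q = 30.25 + 0.125q → q* = 64.6667, p* = 38.3333.
At the floor p = 58.5, quantity demanded = (103 − 58.5)/1 = 44.5.
Sellers' marginal cost at q' = 44.5: 30.25 + 0.125·44.5 = 35.8125.
Δq = 64.6667 − 44.5 = 20.1667; wedge = 58.5 − 35.8125 = 22.6875.
DWL = ½ × 20.1667 × 22.6875 = €228.77 million.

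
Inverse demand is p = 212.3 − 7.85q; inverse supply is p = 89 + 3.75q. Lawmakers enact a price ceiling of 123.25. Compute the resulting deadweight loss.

Competitive equilibrium: 212.3 − 7.85q = 89 + 3.75q → q* = 10.6293, p* = 128.8599.
At the ceiling p = 123.25, quantity supplied = (123.25 − 89)/3.75 = 9.1333.
Willingness to pay at q' = 9.1333: 212.3 − 7.85·9.1333 = 140.6036.
Δq = 10.6293 − 9.1333 = 1.496; wedge = 140.6036 − 123.25 = 17.3536.
Welfare loss = ½ × 1.496 × 17.3536 = 12.98.

12.98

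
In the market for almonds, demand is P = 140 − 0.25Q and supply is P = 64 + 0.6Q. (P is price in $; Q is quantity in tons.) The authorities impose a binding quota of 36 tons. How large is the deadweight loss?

Competitive equilibrium: 140 − 0.25Q = 64 + 0.6Q → Q* = 89.4118, P* = 117.6471.
At Q = 36: demand price = 140 − 0.25·36 = 131; supply price = 64 + 0.6·36 = 85.6.
ΔQ = 89.4118 − 36 = 53.4118; wedge = 131 − 85.6 = 45.4.
The triangle = ½ × 53.4118 × 45.4 = $1212.45.

$1212.45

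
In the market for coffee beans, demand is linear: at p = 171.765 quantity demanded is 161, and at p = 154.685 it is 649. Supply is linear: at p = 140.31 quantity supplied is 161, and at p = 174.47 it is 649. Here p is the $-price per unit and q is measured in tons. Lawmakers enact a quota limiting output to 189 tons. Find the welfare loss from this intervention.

Demand slope = (154.685 − 171.765)/(649 − 161) = −0.035, so p = 177.4 − 0.035q.
Supply slope = (174.47 − 140.31)/(649 − 161) = 0.07, so p = 129.04 + 0.07q.
Competitive equilibrium: 177.4 − 0.035q = 129.04 + 0.07q → q* = 460.5714, p* = 161.28.
At q = 189: demand price = 177.4 − 0.035·189 = 170.785; supply price = 129.04 + 0.07·189 = 142.27.
Δq = 460.5714 − 189 = 271.5714; wedge = 170.785 − 142.27 = 28.515.
Deadweight loss = ½ × 271.5714 × 28.515 = $3871.93.

$3871.93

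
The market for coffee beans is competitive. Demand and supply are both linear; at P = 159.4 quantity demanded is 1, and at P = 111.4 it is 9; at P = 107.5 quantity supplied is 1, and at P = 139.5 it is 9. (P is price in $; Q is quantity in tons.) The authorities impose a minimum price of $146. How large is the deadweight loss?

$43.71

Demand slope = (111.4 − 159.4)/(9 − 1) = −6, so P = 165.4 − 6Q.
Supply slope = (139.5 − 107.5)/(9 − 1) = 4, so P = 103.5 + 4Q.
Competitive equilibrium: 165.4 − 6Q = 103.5 + 4Q → Q* = 6.19, P* = 128.26.
At the floor P = 146, quantity demanded = (165.4 − 146)/6 = 3.2333.
Sellers' marginal cost at Q' = 3.2333: 103.5 + 4·3.2333 = 116.4332.
ΔQ = 6.19 − 3.2333 = 2.9567; wedge = 146 − 116.4332 = 29.5668.
Welfare loss = ½ × 2.9567 × 29.5668 = $43.71.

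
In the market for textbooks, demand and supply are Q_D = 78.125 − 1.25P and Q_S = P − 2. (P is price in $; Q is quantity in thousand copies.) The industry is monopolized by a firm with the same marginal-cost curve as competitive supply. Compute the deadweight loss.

$96.26 thousand

In inverse form: demand P = 62.5 − 0.8Q, supply P = 2 + Q.
Competitive equilibrium: 62.5 − 0.8Q = 2 + Q → Q* = 33.6111, P* = 35.6111.
Marginal revenue: MR = 62.5 − 1.6Q. Set MR = MC: 62.5 − 1.6Q = 2 + Q → Q_m = 23.2692.
Price P_m = 62.5 − 0.8·23.2692 = 43.8846; MC(Q_m) = 2 + 1·23.2692 = 25.2692.
Competitive Q* = 33.6111, so ΔQ = 10.3419; wedge = 43.8846 − 25.2692 = 18.6154.
Welfare loss = ½ × 10.3419 × 18.6154 = $96.26 thousand.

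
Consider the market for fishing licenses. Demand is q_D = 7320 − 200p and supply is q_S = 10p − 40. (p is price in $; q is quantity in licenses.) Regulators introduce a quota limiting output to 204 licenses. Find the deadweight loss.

In inverse form: demand p = 36.6 − 0.005q, supply p = 4 + 0.1q.
Competitive equilibrium: 36.6 − 0.005q = 4 + 0.1q → q* = 310.4762, p* = 35.0476.
At q = 204: demand price = 36.6 − 0.005·204 = 35.58; supply price = 4 + 0.1·204 = 24.4.
Δq = 310.4762 − 204 = 106.4762; wedge = 35.58 − 24.4 = 11.18.
Welfare loss = ½ × 106.4762 × 11.18 = $595.20.

$595.20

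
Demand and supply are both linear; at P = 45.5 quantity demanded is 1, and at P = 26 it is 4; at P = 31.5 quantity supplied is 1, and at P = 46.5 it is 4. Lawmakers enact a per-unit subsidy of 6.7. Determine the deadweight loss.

Demand slope = (26 − 45.5)/(4 − 1) = −6.5, so P = 52 − 6.5Q.
Supply slope = (46.5 − 31.5)/(4 − 1) = 5, so P = 26.5 + 5Q.
Competitive equilibrium: 52 − 6.5Q = 26.5 + 5Q → Q* = 2.2174, P* = 37.587.
The subsidy lowers effective supply by 6.7: P = 19.8 + 5Q.
New quantity: 52 − 6.5Q = 19.8 + 5Q → Q' = 2.8.
Overproduction ΔQ = 2.8 − 2.2174 = 0.5826; wedge = subsidy = 6.7.
The triangle = ½ × 0.5826 × 6.7 = 1.95.

1.95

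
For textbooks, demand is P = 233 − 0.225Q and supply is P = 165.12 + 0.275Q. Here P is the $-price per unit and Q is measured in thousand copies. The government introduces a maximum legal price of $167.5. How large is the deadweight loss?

Competitive equilibrium: 233 − 0.225Q = 165.12 + 0.275Q → Q* = 135.76, P* = 202.454.
At the ceiling P = 167.5, quantity supplied = (167.5 − 165.12)/0.275 = 8.6545.
Willingness to pay at Q' = 8.6545: 233 − 0.225·8.6545 = 231.0527.
ΔQ = 135.76 − 8.6545 = 127.1055; wedge = 231.0527 − 167.5 = 63.5527.
Welfare loss = ½ × 127.1055 × 63.5527 = $4038.95 thousand.

$4038.95 thousand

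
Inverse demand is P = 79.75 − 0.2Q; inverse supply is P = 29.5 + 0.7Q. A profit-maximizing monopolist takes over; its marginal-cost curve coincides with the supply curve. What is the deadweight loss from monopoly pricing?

46.37

Competitive equilibrium: 79.75 − 0.2Q = 29.5 + 0.7Q → Q* = 55.8333, P* = 68.5833.
Marginal revenue: MR = 79.75 − 0.4Q. Set MR = MC: 79.75 − 0.4Q = 29.5 + 0.7Q → Q_m = 45.6818.
Price P_m = 79.75 − 0.2·45.6818 = 70.6136; MC(Q_m) = 29.5 + 0.7·45.6818 = 61.4773.
Competitive Q* = 55.8333, so ΔQ = 10.1515; wedge = 70.6136 − 61.4773 = 9.1363.
DWL = ½ × 10.1515 × 9.1363 = 46.37.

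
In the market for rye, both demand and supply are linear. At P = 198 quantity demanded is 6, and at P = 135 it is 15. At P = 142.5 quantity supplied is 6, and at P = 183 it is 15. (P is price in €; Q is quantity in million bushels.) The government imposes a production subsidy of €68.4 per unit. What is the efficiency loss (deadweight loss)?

Demand slope = (135 − 198)/(15 − 6) = −7, so P = 240 − 7Q.
Supply slope = (183 − 142.5)/(15 − 6) = 4.5, so P = 115.5 + 4.5Q.
Competitive equilibrium: 240 − 7Q = 115.5 + 4.5Q → Q* = 10.82609, P* = 164.21739.
The subsidy lowers effective supply by 68.4: P = 47.1 + 4.5Q.
New quantity: 240 − 7Q = 47.1 + 4.5Q → Q' = 16.77391.
Overproduction ΔQ = 16.77391 − 10.82609 = 5.94782; wedge = subsidy = 68.4.
Deadweight loss = ½ × 5.94782 × 68.4 = €203.42 million.

€203.42 million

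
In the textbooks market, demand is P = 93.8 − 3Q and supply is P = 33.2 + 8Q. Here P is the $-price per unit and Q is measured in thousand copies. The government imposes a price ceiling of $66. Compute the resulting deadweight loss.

$10.92 thousand

Competitive equilibrium: 93.8 − 3Q = 33.2 + 8Q → Q* = 5.5091, P* = 77.2727.
At the ceiling P = 66, quantity supplied = (66 − 33.2)/8 = 4.1.
Willingness to pay at Q' = 4.1: 93.8 − 3·4.1 = 81.5.
ΔQ = 5.5091 − 4.1 = 1.4091; wedge = 81.5 − 66 = 15.5.
The triangle = ½ × 1.4091 × 15.5 = $10.92 thousand.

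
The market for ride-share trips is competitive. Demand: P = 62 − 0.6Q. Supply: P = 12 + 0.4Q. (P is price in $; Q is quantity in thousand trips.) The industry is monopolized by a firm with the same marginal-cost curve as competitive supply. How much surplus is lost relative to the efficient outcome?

Competitive equilibrium: 62 − 0.6Q = 12 + 0.4Q → Q* = 50, P* = 32.
Marginal revenue: MR = 62 − 1.2Q. Set MR = MC: 62 − 1.2Q = 12 + 0.4Q → Q_m = 31.25.
Price P_m = 62 − 0.6·31.25 = 43.25; MC(Q_m) = 12 + 0.4·31.25 = 24.5.
Competitive Q* = 50, so ΔQ = 18.75; wedge = 43.25 − 24.5 = 18.75.
The triangle = ½ × 18.75 × 18.75 = $175.78 thousand.

$175.78 thousand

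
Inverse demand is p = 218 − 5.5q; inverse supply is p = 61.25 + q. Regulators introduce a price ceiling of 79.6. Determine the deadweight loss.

Competitive equilibrium: 218 − 5.5q = 61.25 + q → q* = 24.1154, p* = 85.3654.
At the ceiling p = 79.6, quantity supplied = (79.6 − 61.25)/1 = 18.35.
Willingness to pay at q' = 18.35: 218 − 5.5·18.35 = 117.075.
Δq = 24.1154 − 18.35 = 5.7654; wedge = 117.075 − 79.6 = 37.475.
DWL = ½ × 5.7654 × 37.475 = 108.03.

108.03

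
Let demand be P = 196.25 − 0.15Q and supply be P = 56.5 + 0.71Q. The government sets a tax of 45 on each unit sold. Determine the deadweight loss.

Competitive equilibrium: 196.25 − 0.15Q = 56.5 + 0.71Q → Q* = 162.5, P* = 171.875.
With the tax, the buyer price exceeds the seller price by 45: (196.25 − 0.15Q) − (56.5 + 0.71Q) = 45 → Q' = 110.1744.
ΔQ = 162.5 − 110.1744 = 52.3256; the wedge equals the tax, 45.
Welfare loss = ½ × 52.3256 × 45 = 1177.33.

1177.33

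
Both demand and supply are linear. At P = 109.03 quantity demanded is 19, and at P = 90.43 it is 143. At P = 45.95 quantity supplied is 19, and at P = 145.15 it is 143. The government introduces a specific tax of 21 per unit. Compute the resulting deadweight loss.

232.11

Demand slope = (90.43 − 109.03)/(143 − 19) = −0.15, so P = 111.88 − 0.15Q.
Supply slope = (145.15 − 45.95)/(143 − 19) = 0.8, so P = 30.75 + 0.8Q.
Competitive equilibrium: 111.88 − 0.15Q = 30.75 + 0.8Q → Q* = 85.4, P* = 99.07.
With the tax, the buyer price exceeds the seller price by 21: (111.88 − 0.15Q) − (30.75 + 0.8Q) = 21 → Q' = 63.2947.
ΔQ = 85.4 − 63.2947 = 22.1053; the wedge equals the tax, 21.
The triangle = ½ × 22.1053 × 21 = 232.11.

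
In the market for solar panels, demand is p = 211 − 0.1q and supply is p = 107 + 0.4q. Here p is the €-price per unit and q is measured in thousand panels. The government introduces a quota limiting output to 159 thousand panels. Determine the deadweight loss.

€600.25 thousand

Competitive equilibrium: 211 − 0.1q = 107 + 0.4q → q* = 208, p* = 190.2.
At q = 159: demand price = 211 − 0.1·159 = 195.1; supply price = 107 + 0.4·159 = 170.6.
Δq = 208 − 159 = 49; wedge = 195.1 − 170.6 = 24.5.
The triangle = ½ × 49 × 24.5 = €600.25 thousand.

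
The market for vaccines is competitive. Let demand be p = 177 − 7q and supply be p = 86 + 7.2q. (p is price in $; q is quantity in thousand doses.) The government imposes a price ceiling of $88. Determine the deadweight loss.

$266.85 thousand

Competitive equilibrium: 177 − 7q = 86 + 7.2q → q* = 6.40845, p* = 132.14085.
At the ceiling p = 88, quantity supplied = (88 − 86)/7.2 = 0.27778.
Willingness to pay at q' = 0.27778: 177 − 7·0.27778 = 175.05554.
Δq = 6.40845 − 0.27778 = 6.13067; wedge = 175.05554 − 88 = 87.05554.
Welfare loss = ½ × 6.13067 × 87.05554 = $266.85 thousand.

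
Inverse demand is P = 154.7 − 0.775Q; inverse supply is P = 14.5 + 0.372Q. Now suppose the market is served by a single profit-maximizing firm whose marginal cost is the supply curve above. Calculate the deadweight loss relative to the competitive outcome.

Competitive equilibrium: 154.7 − 0.775Q = 14.5 + 0.372Q → Q* = 122.23191, P* = 59.97027.
Marginal revenue: MR = 154.7 − 1.55Q. Set MR = MC: 154.7 − 1.55Q = 14.5 + 0.372Q → Q_m = 72.94485.
Price P_m = 154.7 − 0.775·72.94485 = 98.16774; MC(Q_m) = 14.5 + 0.372·72.94485 = 41.63548.
Competitive Q* = 122.23191, so ΔQ = 49.28706; wedge = 98.16774 − 41.63548 = 56.53226.
DWL = ½ × 49.28706 × 56.53226 = 1393.15.

1393.15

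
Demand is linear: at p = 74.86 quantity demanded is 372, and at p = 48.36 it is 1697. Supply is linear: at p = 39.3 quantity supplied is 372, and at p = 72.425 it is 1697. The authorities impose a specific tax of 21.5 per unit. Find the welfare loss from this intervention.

Demand slope = (48.36 − 74.86)/(1697 − 372) = −0.02, so p = 82.3 − 0.02q.
Supply slope = (72.425 − 39.3)/(1697 − 372) = 0.025, so p = 30 + 0.025q.
Competitive equilibrium: 82.3 − 0.02q = 30 + 0.025q → q* = 1162.2222, p* = 59.0556.
With the tax, the buyer price exceeds the seller price by 21.5: (82.3 − 0.02q) − (30 + 0.025q) = 21.5 → q' = 684.4444.
Δq = 1162.2222 − 684.4444 = 477.7778; the wedge equals the tax, 21.5.
DWL = ½ × 477.7778 × 21.5 = 5136.11.

5136.11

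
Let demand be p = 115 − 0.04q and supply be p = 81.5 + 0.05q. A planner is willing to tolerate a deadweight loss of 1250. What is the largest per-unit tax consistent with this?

Competitive equilibrium: 115 − 0.04q = 81.5 + 0.05q → q* = 372.2222, p* = 100.1111.
A tax t gives Δq = t/0.09 and wedge t, so DWL = t²/0.18.
t²/0.18 = 1250 → t² = 225 → t = 15.

15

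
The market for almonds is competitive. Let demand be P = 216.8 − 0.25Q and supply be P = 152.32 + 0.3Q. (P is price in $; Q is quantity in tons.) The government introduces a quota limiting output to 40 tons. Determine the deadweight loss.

Competitive equilibrium: 216.8 − 0.25Q = 152.32 + 0.3Q → Q* = 117.2364, P* = 187.4909.
At Q = 40: demand price = 216.8 − 0.25·40 = 206.8; supply price = 152.32 + 0.3·40 = 164.32.
ΔQ = 117.2364 − 40 = 77.2364; wedge = 206.8 − 164.32 = 42.48.
Deadweight loss = ½ × 77.2364 × 42.48 = $1640.50.

$1640.50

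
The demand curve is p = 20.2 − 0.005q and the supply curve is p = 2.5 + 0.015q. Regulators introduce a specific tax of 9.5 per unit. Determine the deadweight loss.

Competitive equilibrium: 20.2 − 0.005q = 2.5 + 0.015q → q* = 885, p* = 15.775.
With the tax, the buyer price exceeds the seller price by 9.5: (20.2 − 0.005q) − (2.5 + 0.015q) = 9.5 → q' = 410.
Δq = 885 − 410 = 475; the wedge equals the tax, 9.5.
The triangle = ½ × 475 × 9.5 = 2256.25.

2256.25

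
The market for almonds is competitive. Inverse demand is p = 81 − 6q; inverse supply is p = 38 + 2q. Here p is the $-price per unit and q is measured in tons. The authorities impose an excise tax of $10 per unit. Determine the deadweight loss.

Competitive equilibrium: 81 − 6q = 38 + 2q → q* = 5.375, p* = 48.75.
With the tax, the buyer price exceeds the seller price by 10: (81 − 6q) − (38 + 2q) = 10 → q' = 4.125.
Δq = 5.375 − 4.125 = 1.25; the wedge equals the tax, 10.
DWL = ½ × 1.25 × 10 = $6.25.

$6.25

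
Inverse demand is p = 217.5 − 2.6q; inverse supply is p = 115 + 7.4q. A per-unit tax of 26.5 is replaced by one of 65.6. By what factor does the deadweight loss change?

Competitive equilibrium: 217.5 − 2.6q = 115 + 7.4q → q* = 10.25, p* = 190.85.
For a per-unit tax t: Δq = t/10, so DWL = ½·t·(t/10) = t²/20.
At t = 26.5: DWL = 35.1125. At t = 65.6: DWL = 215.168.
Ratio = (65.6/26.5)² = 6.128.

6.128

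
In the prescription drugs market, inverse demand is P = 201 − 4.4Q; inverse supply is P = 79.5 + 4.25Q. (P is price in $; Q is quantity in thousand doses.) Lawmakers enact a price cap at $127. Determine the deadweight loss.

Competitive equilibrium: 201 − 4.4Q = 79.5 + 4.25Q → Q* = 14.0462, P* = 139.1965.
At the ceiling P = 127, quantity supplied = (127 − 79.5)/4.25 = 11.1765.
Willingness to pay at Q' = 11.1765: 201 − 4.4·11.1765 = 151.8234.
ΔQ = 14.0462 − 11.1765 = 2.8697; wedge = 151.8234 − 127 = 24.8234.
Welfare loss = ½ × 2.8697 × 24.8234 = $35.62 thousand.

$35.62 thousand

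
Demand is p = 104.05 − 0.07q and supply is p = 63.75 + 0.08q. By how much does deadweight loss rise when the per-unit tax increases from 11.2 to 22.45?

1261.875

Competitive equilibrium: 104.05 − 0.07q = 63.75 + 0.08q → q* = 268.6667, p* = 85.2433.
For a per-unit tax t: Δq = t/0.15, so DWL = ½·t·(t/0.15) = t²/0.3.
At t = 11.2: DWL = 418.133. At t = 22.45: DWL = 1680.008.
Increase = 1680.008 − 418.133 = 1261.875.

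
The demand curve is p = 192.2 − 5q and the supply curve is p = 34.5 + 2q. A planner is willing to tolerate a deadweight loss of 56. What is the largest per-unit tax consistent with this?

28

Competitive equilibrium: 192.2 − 5q = 34.5 + 2q → q* = 22.5286, p* = 79.5571.
A tax t gives Δq = t/7 and wedge t, so DWL = t²/14.
t²/14 = 56 → t² = 784 → t = 28.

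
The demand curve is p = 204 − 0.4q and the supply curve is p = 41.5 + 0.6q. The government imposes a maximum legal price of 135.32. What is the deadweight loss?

18.81

Competitive equilibrium: 204 − 0.4q = 41.5 + 0.6q → q* = 162.5, p* = 139.
At the ceiling p = 135.32, quantity supplied = (135.32 − 41.5)/0.6 = 156.3667.
Willingness to pay at q' = 156.3667: 204 − 0.4·156.3667 = 141.4533.
Δq = 162.5 − 156.3667 = 6.1333; wedge = 141.4533 − 135.32 = 6.1333.
The triangle = ½ × 6.1333 × 6.1333 = 18.81.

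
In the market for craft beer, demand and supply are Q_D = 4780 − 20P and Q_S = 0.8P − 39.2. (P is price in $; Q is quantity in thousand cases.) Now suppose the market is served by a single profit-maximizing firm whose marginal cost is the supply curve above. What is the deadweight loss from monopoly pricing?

$19.05 thousand

In inverse form: demand P = 239 − 0.05Q, supply P = 49 + 1.25Q.
Competitive equilibrium: 239 − 0.05Q = 49 + 1.25Q → Q* = 146.1538, P* = 231.6923.
Marginal revenue: MR = 239 − 0.1Q. Set MR = MC: 239 − 0.1Q = 49 + 1.25Q → Q_m = 140.7407.
Price P_m = 239 − 0.05·140.7407 = 231.963; MC(Q_m) = 49 + 1.25·140.7407 = 224.9259.
Competitive Q* = 146.1538, so ΔQ = 5.4131; wedge = 231.963 − 224.9259 = 7.0371.
The triangle = ½ × 5.4131 × 7.0371 = $19.05 thousand.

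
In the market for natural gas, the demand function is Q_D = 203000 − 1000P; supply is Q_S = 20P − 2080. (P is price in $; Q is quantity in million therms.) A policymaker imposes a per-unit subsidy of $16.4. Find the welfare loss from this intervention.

In inverse form: demand P = 203 − 0.001Q, supply P = 104 + 0.05Q.
Competitive equilibrium: 203 − 0.001Q = 104 + 0.05Q → Q* = 1941.1765, P* = 201.0588.
The subsidy lowers effective supply by 16.4: P = 87.6 + 0.05Q.
New quantity: 203 − 0.001Q = 87.6 + 0.05Q → Q' = 2262.7451.
Overproduction ΔQ = 2262.7451 − 1941.1765 = 321.5686; wedge = subsidy = 16.4.
Deadweight loss = ½ × 321.5686 × 16.4 = $2636.86 million.

$2636.86 million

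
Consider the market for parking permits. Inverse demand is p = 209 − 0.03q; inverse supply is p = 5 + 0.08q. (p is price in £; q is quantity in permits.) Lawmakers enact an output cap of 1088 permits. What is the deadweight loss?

£32317.56

Competitive equilibrium: 209 − 0.03q = 5 + 0.08q → q* = 1854.5455, p* = 153.3636.
At q = 1088: demand price = 209 − 0.03·1088 = 176.36; supply price = 5 + 0.08·1088 = 92.04.
Δq = 1854.5455 − 1088 = 766.5455; wedge = 176.36 − 92.04 = 84.32.
Welfare loss = ½ × 766.5455 × 84.32 = £32317.56.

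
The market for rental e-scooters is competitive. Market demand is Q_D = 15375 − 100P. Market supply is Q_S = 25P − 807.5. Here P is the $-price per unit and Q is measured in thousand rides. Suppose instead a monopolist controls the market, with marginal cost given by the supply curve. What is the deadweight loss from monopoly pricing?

In inverse form: demand P = 153.75 − 0.01Q, supply P = 32.3 + 0.04Q.
Competitive equilibrium: 153.75 − 0.01Q = 32.3 + 0.04Q → Q* = 2429, P* = 129.46.
Marginal revenue: MR = 153.75 − 0.02Q. Set MR = MC: 153.75 − 0.02Q = 32.3 + 0.04Q → Q_m = 2024.16667.
Price P_m = 153.75 − 0.01·2024.16667 = 133.50833; MC(Q_m) = 32.3 + 0.04·2024.16667 = 113.26667.
Competitive Q* = 2429, so ΔQ = 404.83333; wedge = 133.50833 − 113.26667 = 20.24166.
The triangle = ½ × 404.83333 × 20.24166 = $4097.25 thousand.

$4097.25 thousand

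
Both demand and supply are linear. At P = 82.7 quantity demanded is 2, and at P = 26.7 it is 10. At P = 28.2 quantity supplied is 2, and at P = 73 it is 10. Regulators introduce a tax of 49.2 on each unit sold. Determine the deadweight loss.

96.06

Demand slope = (26.7 − 82.7)/(10 − 2) = −7, so P = 96.7 − 7Q.
Supply slope = (73 − 28.2)/(10 − 2) = 5.6, so P = 17 + 5.6Q.
Competitive equilibrium: 96.7 − 7Q = 17 + 5.6Q → Q* = 6.3254, P* = 52.4222.
With the tax, the buyer price exceeds the seller price by 49.2: (96.7 − 7Q) − (17 + 5.6Q) = 49.2 → Q' = 2.4206.
ΔQ = 6.3254 − 2.4206 = 3.9048; the wedge equals the tax, 49.2.
DWL = ½ × 3.9048 × 49.2 = 96.06.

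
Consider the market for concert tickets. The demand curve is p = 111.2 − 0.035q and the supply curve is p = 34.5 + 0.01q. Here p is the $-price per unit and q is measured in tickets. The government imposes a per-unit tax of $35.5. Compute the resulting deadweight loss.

Competitive equilibrium: 111.2 − 0.035q = 34.5 + 0.01q → q* = 1704.4444, p* = 51.5444.
With the tax, the buyer price exceeds the seller price by 35.5: (111.2 − 0.035q) − (34.5 + 0.01q) = 35.5 → q' = 915.5556.
Δq = 1704.4444 − 915.5556 = 788.8888; the wedge equals the tax, 35.5.
DWL = ½ × 788.8888 × 35.5 = $14002.78.

$14002.78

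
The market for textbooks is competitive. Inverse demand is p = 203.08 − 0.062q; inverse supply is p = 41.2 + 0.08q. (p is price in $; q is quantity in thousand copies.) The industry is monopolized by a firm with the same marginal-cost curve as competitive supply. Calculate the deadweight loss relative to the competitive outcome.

$8522.97 thousand

Competitive equilibrium: 203.08 − 0.062q = 41.2 + 0.08q → q* = 1140, p* = 132.4.
Marginal revenue: MR = 203.08 − 0.124q. Set MR = MC: 203.08 − 0.124q = 41.2 + 0.08q → q_m = 793.5294.
Price p_m = 203.08 − 0.062·793.5294 = 153.8812; MC(q_m) = 41.2 + 0.08·793.5294 = 104.6824.
Competitive q* = 1140, so Δq = 346.4706; wedge = 153.8812 − 104.6824 = 49.1988.
Welfare loss = ½ × 346.4706 × 49.1988 = $8522.97 thousand.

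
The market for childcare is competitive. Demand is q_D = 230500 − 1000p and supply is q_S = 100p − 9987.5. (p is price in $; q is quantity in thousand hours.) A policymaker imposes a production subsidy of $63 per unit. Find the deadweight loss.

In inverse form: demand p = 230.5 − 0.001q, supply p = 99.875 + 0.01q.
Competitive equilibrium: 230.5 − 0.001q = 99.875 + 0.01q → q* = 11875, p* = 218.625.
The subsidy lowers effective supply by 63: p = 36.875 + 0.01q.
New quantity: 230.5 − 0.001q = 36.875 + 0.01q → q' = 17602.2727.
Overproduction Δq = 17602.2727 − 11875 = 5727.2727; wedge = subsidy = 63.
Deadweight loss = ½ × 5727.2727 × 63 = $180409.09 thousand.

$180409.09 thousand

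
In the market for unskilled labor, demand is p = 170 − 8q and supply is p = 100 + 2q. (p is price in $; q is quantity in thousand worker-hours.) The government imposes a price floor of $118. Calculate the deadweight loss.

Competitive equilibrium: 170 − 8q = 100 + 2q → q* = 7, p* = 114.
At the floor p = 118, quantity demanded = (170 − 118)/8 = 6.5.
Sellers' marginal cost at q' = 6.5: 100 + 2·6.5 = 113.
Δq = 7 − 6.5 = 0.5; wedge = 118 − 113 = 5.
Deadweight loss = ½ × 0.5 × 5 = $1.25 thousand.

$1.25 thousand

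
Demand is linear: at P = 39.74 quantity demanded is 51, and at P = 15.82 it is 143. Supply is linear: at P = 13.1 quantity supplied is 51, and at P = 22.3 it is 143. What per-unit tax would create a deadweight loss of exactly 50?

Demand slope = (15.82 − 39.74)/(143 − 51) = −0.26, so P = 53 − 0.26Q.
Supply slope = (22.3 − 13.1)/(143 − 51) = 0.1, so P = 8 + 0.1Q.
Competitive equilibrium: 53 − 0.26Q = 8 + 0.1Q → Q* = 125, P* = 20.5.
A tax t gives ΔQ = t/0.36 and wedge t, so DWL = t²/0.72.
t²/0.72 = 50 → t² = 36 → t = 6.

6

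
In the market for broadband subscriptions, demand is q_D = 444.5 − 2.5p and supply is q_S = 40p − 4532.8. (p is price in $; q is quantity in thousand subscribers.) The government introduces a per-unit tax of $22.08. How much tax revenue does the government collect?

$2202.80 thousand

In inverse form: demand p = 177.8 − 0.4q, supply p = 113.32 + 0.025q.
Competitive equilibrium: 177.8 − 0.4q = 113.32 + 0.025q → q* = 151.7176, p* = 117.1129.
With the tax, the buyer price exceeds the seller price by 22.08: (177.8 − 0.4q) − (113.32 + 0.025q) = 22.08 → q' = 99.7647.
Tax revenue = 22.08 × 99.7647 = $2202.80 thousand.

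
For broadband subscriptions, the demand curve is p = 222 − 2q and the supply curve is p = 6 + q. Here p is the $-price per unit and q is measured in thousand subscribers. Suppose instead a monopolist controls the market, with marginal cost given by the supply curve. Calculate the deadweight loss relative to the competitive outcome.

Competitive equilibrium: 222 − 2q = 6 + q → q* = 72, p* = 78.
Marginal revenue: MR = 222 − 4q. Set MR = MC: 222 − 4q = 6 + q → q_m = 43.2.
Price p_m = 222 − 2·43.2 = 135.6; MC(q_m) = 6 + 1·43.2 = 49.2.
Competitive q* = 72, so Δq = 28.8; wedge = 135.6 − 49.2 = 86.4.
Welfare loss = ½ × 28.8 × 86.4 = $1244.16 thousand.

$1244.16 thousand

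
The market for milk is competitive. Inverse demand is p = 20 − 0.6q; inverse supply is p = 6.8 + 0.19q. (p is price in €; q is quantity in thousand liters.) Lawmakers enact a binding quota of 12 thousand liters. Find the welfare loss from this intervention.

Competitive equilibrium: 20 − 0.6q = 6.8 + 0.19q → q* = 16.7089, p* = 9.9747.
At q = 12: demand price = 20 − 0.6·12 = 12.8; supply price = 6.8 + 0.19·12 = 9.08.
Δq = 16.7089 − 12 = 4.7089; wedge = 12.8 − 9.08 = 3.72.
The triangle = ½ × 4.7089 × 3.72 = €8.76 thousand.

€8.76 thousand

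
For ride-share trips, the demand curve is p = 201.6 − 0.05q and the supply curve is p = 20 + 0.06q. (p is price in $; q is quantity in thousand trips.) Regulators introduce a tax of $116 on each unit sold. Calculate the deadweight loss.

Competitive equilibrium: 201.6 − 0.05q = 20 + 0.06q → q* = 1650.9091, p* = 119.0545.
With the tax, the buyer price exceeds the seller price by 116: (201.6 − 0.05q) − (20 + 0.06q) = 116 → q' = 596.3636.
Δq = 1650.9091 − 596.3636 = 1054.5455; the wedge equals the tax, 116.
DWL = ½ × 1054.5455 × 116 = $61163.64 thousand.

$61163.64 thousand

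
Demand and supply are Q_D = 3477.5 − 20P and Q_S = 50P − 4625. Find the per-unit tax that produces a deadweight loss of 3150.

21

In inverse form: demand P = 173.875 − 0.05Q, supply P = 92.5 + 0.02Q.
Competitive equilibrium: 173.875 − 0.05Q = 92.5 + 0.02Q → Q* = 1162.5, P* = 115.75.
A tax t gives ΔQ = t/0.07 and wedge t, so DWL = t²/0.14.
t²/0.14 = 3150 → t² = 441 → t = 21.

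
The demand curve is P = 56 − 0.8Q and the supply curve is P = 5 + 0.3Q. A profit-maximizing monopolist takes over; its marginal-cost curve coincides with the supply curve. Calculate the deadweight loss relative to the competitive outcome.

Competitive equilibrium: 56 − 0.8Q = 5 + 0.3Q → Q* = 46.3636, P* = 18.9091.
Marginal revenue: MR = 56 − 1.6Q. Set MR = MC: 56 − 1.6Q = 5 + 0.3Q → Q_m = 26.8421.
Price P_m = 56 − 0.8·26.8421 = 34.5263; MC(Q_m) = 5 + 0.3·26.8421 = 13.0526.
Competitive Q* = 46.3636, so ΔQ = 19.5215; wedge = 34.5263 − 13.0526 = 21.4737.
DWL = ½ × 19.5215 × 21.4737 = 209.60.

209.60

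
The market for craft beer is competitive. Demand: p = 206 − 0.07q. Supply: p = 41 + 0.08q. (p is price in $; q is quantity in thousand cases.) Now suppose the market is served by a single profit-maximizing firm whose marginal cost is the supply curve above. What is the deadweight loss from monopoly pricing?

Competitive equilibrium: 206 − 0.07q = 41 + 0.08q → q* = 1100, p* = 129.
Marginal revenue: MR = 206 − 0.14q. Set MR = MC: 206 − 0.14q = 41 + 0.08q → q_m = 750.
Price p_m = 206 − 0.07·750 = 153.5; MC(q_m) = 41 + 0.08·750 = 101.
Competitive q* = 1100, so Δq = 350; wedge = 153.5 − 101 = 52.5.
DWL = ½ × 350 × 52.5 = $9187.50 thousand.

$9187.50 thousand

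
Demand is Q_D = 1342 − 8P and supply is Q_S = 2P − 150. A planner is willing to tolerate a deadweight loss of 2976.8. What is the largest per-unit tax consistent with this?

61

In inverse form: demand P = 167.75 − 0.125Q, supply P = 75 + 0.5Q.
Competitive equilibrium: 167.75 − 0.125Q = 75 + 0.5Q → Q* = 148.4, P* = 149.2.
A tax t gives ΔQ = t/0.625 and wedge t, so DWL = t²/1.25.
t²/1.25 = 2976.8 → t² = 3721 → t = 61.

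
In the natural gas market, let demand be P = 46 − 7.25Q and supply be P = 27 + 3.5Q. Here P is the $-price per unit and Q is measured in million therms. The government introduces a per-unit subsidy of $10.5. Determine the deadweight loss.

Competitive equilibrium: 46 − 7.25Q = 27 + 3.5Q → Q* = 1.7674, P* = 33.186.
The subsidy lowers effective supply by 10.5: P = 16.5 + 3.5Q.
New quantity: 46 − 7.25Q = 16.5 + 3.5Q → Q' = 2.7442.
Overproduction ΔQ = 2.7442 − 1.7674 = 0.9768; wedge = subsidy = 10.5.
The triangle = ½ × 0.9768 × 10.5 = $5.13 million.

$5.13 million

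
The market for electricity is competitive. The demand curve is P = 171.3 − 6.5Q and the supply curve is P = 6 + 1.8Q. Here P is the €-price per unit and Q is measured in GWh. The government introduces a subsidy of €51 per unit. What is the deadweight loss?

€156.69

Competitive equilibrium: 171.3 − 6.5Q = 6 + 1.8Q → Q* = 19.91566, P* = 41.84819.
The subsidy lowers effective supply by 51: P = 1.8Q − 45.
New quantity: 171.3 − 6.5Q = 1.8Q − 45 → Q' = 26.06024.
Overproduction ΔQ = 26.06024 − 19.91566 = 6.14458; wedge = subsidy = 51.
The triangle = ½ × 6.14458 × 51 = €156.69.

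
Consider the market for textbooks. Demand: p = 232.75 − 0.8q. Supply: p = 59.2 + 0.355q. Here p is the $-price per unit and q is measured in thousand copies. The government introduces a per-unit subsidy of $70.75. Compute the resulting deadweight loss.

$2166.91 thousand

Competitive equilibrium: 232.75 − 0.8q = 59.2 + 0.355q → q* = 150.2597, p* = 112.5422.
The subsidy lowers effective supply by 70.75: p = 0.355q − 11.55.
New quantity: 232.75 − 0.8q = 0.355q − 11.55 → q' = 211.5152.
Overproduction Δq = 211.5152 − 150.2597 = 61.2555; wedge = subsidy = 70.75.
DWL = ½ × 61.2555 × 70.75 = $2166.91 thousand.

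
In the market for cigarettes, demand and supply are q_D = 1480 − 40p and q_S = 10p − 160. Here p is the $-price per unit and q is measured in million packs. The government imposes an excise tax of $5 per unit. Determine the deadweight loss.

$100 million

In inverse form: demand p = 37 − 0.025q, supply p = 16 + 0.1q.
Competitive equilibrium: 37 − 0.025q = 16 + 0.1q → q* = 168, p* = 32.8.
With the tax, the buyer price exceeds the seller price by 5: (37 − 0.025q) − (16 + 0.1q) = 5 → q' = 128.
Δq = 168 − 128 = 40; the wedge equals the tax, 5.
DWL = ½ × 40 × 5 = $100 million.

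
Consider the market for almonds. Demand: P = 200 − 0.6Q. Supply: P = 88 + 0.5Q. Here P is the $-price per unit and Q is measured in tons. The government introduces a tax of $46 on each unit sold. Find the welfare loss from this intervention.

$961.82

Competitive equilibrium: 200 − 0.6Q = 88 + 0.5Q → Q* = 101.8182, P* = 138.9091.
With the tax, the buyer price exceeds the seller price by 46: (200 − 0.6Q) − (88 + 0.5Q) = 46 → Q' = 60.
ΔQ = 101.8182 − 60 = 41.8182; the wedge equals the tax, 46.
The triangle = ½ × 41.8182 × 46 = $961.82.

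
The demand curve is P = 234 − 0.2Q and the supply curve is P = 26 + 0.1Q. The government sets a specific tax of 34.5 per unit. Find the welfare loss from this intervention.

Competitive equilibrium: 234 − 0.2Q = 26 + 0.1Q → Q* = 693.3333, P* = 95.3333.
With the tax, the buyer price exceeds the seller price by 34.5: (234 − 0.2Q) − (26 + 0.1Q) = 34.5 → Q' = 578.3333.
ΔQ = 693.3333 − 578.3333 = 115; the wedge equals the tax, 34.5.
Welfare loss = ½ × 115 × 34.5 = 1983.75.

1983.75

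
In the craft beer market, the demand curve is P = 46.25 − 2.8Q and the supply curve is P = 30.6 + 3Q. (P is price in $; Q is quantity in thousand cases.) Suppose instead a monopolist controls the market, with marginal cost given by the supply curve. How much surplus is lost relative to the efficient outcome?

$2.24 thousand

Competitive equilibrium: 46.25 − 2.8Q = 30.6 + 3Q → Q* = 2.6983, P* = 38.6948.
Marginal revenue: MR = 46.25 − 5.6Q. Set MR = MC: 46.25 − 5.6Q = 30.6 + 3Q → Q_m = 1.8198.
Price P_m = 46.25 − 2.8·1.8198 = 41.1546; MC(Q_m) = 30.6 + 3·1.8198 = 36.0594.
Competitive Q* = 2.6983, so ΔQ = 0.8785; wedge = 41.1546 − 36.0594 = 5.0952.
The triangle = ½ × 0.8785 × 5.0952 = $2.24 thousand.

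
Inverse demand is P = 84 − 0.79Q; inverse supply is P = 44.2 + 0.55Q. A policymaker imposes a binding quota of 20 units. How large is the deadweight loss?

Competitive equilibrium: 84 − 0.79Q = 44.2 + 0.55Q → Q* = 29.7015, P* = 60.5358.
At Q = 20: demand price = 84 − 0.79·20 = 68.2; supply price = 44.2 + 0.55·20 = 55.2.
ΔQ = 29.7015 − 20 = 9.7015; wedge = 68.2 − 55.2 = 13.
Welfare loss = ½ × 9.7015 × 13 = 63.06.

63.06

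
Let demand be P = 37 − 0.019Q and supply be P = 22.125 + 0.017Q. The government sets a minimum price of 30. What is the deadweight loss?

36.08

Competitive equilibrium: 37 − 0.019Q = 22.125 + 0.017Q → Q* = 413.1944, P* = 29.1493.
At the floor P = 30, quantity demanded = (37 − 30)/0.019 = 368.4211.
Sellers' marginal cost at Q' = 368.4211: 22.125 + 0.017·368.4211 = 28.3882.
ΔQ = 413.1944 − 368.4211 = 44.7733; wedge = 30 − 28.3882 = 1.6118.
Welfare loss = ½ × 44.7733 × 1.6118 = 36.08.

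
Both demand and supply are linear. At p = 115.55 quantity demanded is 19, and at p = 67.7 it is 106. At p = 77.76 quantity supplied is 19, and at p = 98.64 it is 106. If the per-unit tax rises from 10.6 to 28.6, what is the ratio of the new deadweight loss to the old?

7.280

Demand slope = (67.7 − 115.55)/(106 − 19) = −0.55, so p = 126 − 0.55q.
Supply slope = (98.64 − 77.76)/(106 − 19) = 0.24, so p = 73.2 + 0.24q.
Competitive equilibrium: 126 − 0.55q = 73.2 + 0.24q → q* = 66.8354, p* = 89.2405.
For a per-unit tax t: Δq = t/0.79, so DWL = ½·t·(t/0.79) = t²/1.58.
At t = 10.6: DWL = 71.114. At t = 28.6: DWL = 517.696.
Ratio = (28.6/10.6)² = 7.280.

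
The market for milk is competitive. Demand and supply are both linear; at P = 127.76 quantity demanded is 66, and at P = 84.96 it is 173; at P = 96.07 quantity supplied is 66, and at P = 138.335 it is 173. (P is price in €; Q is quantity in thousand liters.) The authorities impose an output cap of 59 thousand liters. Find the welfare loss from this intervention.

€872.92 thousand

Demand slope = (84.96 − 127.76)/(173 − 66) = −0.4, so P = 154.16 − 0.4Q.
Supply slope = (138.335 − 96.07)/(173 − 66) = 0.395, so P = 70 + 0.395Q.
Competitive equilibrium: 154.16 − 0.4Q = 70 + 0.395Q → Q* = 105.86164, P* = 111.81535.
At Q = 59: demand price = 154.16 − 0.4·59 = 130.56; supply price = 70 + 0.395·59 = 93.305.
ΔQ = 105.86164 − 59 = 46.86164; wedge = 130.56 − 93.305 = 37.255.
DWL = ½ × 46.86164 × 37.255 = €872.92 thousand.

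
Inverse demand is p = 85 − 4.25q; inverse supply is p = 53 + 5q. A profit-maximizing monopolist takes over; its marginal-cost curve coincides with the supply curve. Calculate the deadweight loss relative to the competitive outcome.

Competitive equilibrium: 85 − 4.25q = 53 + 5q → q* = 3.4595, p* = 70.2973.
Marginal revenue: MR = 85 − 8.5q. Set MR = MC: 85 − 8.5q = 53 + 5q → q_m = 2.3704.
Price p_m = 85 − 4.25·2.3704 = 74.9258; MC(q_m) = 53 + 5·2.3704 = 64.852.
Competitive q* = 3.4595, so Δq = 1.0891; wedge = 74.9258 − 64.852 = 10.0738.
Welfare loss = ½ × 1.0891 × 10.0738 = 5.49.

5.49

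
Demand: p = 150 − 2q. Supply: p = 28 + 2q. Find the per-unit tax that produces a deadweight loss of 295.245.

48.6

Competitive equilibrium: 150 − 2q = 28 + 2q → q* = 30.5, p* = 89.
A tax t gives Δq = t/4 and wedge t, so DWL = t²/8.
t²/8 = 295.245 → t² = 2361.96 → t = 48.6.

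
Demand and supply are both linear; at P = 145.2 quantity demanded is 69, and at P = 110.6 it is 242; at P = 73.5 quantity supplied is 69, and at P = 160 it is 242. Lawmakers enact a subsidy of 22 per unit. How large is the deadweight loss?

345.71

Demand slope = (110.6 − 145.2)/(242 − 69) = −0.2, so P = 159 − 0.2Q.
Supply slope = (160 − 73.5)/(242 − 69) = 0.5, so P = 39 + 0.5Q.
Competitive equilibrium: 159 − 0.2Q = 39 + 0.5Q → Q* = 171.4286, P* = 124.7143.
The subsidy lowers effective supply by 22: P = 17 + 0.5Q.
New quantity: 159 − 0.2Q = 17 + 0.5Q → Q' = 202.8571.
Overproduction ΔQ = 202.8571 − 171.4286 = 31.4285; wedge = subsidy = 22.
Welfare loss = ½ × 31.4285 × 22 = 345.71.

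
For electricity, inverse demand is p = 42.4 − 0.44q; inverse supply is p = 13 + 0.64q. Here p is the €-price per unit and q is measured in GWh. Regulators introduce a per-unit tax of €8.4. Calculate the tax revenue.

€163.33

Competitive equilibrium: 42.4 − 0.44q = 13 + 0.64q → q* = 27.2222, p* = 30.4222.
With the tax, the buyer price exceeds the seller price by 8.4: (42.4 − 0.44q) − (13 + 0.64q) = 8.4 → q' = 19.4444.
Tax revenue = 8.4 × 19.4444 = €163.33.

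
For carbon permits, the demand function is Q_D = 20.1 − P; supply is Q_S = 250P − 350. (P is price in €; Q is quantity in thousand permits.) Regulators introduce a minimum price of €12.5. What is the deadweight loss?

€61.02 thousand

In inverse form: demand P = 20.1 − Q, supply P = 1.4 + 0.004Q.
Competitive equilibrium: 20.1 − Q = 1.4 + 0.004Q → Q* = 18.6255, P* = 1.4745.
At the floor P = 12.5, quantity demanded = (20.1 − 12.5)/1 = 7.6.
Sellers' marginal cost at Q' = 7.6: 1.4 + 0.004·7.6 = 1.4304.
ΔQ = 18.6255 − 7.6 = 11.0255; wedge = 12.5 − 1.4304 = 11.0696.
Deadweight loss = ½ × 11.0255 × 11.0696 = €61.02 thousand.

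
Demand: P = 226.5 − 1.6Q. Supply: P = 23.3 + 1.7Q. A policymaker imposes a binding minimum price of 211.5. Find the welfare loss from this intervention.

Competitive equilibrium: 226.5 − 1.6Q = 23.3 + 1.7Q → Q* = 61.5758, P* = 127.9788.
At the floor P = 211.5, quantity demanded = (226.5 − 211.5)/1.6 = 9.375.
Sellers' marginal cost at Q' = 9.375: 23.3 + 1.7·9.375 = 39.2375.
ΔQ = 61.5758 − 9.375 = 52.2008; wedge = 211.5 − 39.2375 = 172.2625.
Welfare loss = ½ × 52.2008 × 172.2625 = 4496.12.

4496.12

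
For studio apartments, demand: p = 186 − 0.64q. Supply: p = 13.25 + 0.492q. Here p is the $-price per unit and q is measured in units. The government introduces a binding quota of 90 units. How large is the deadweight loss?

Competitive equilibrium: 186 − 0.64q = 13.25 + 0.492q → q* = 152.606, p* = 88.3322.
At q = 90: demand price = 186 − 0.64·90 = 128.4; supply price = 13.25 + 0.492·90 = 57.53.
Δq = 152.606 − 90 = 62.606; wedge = 128.4 − 57.53 = 70.87.
DWL = ½ × 62.606 × 70.87 = $2218.44.

$2218.44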